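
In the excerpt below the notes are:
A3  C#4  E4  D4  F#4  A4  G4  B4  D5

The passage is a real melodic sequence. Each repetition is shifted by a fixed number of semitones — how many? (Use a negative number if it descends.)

Taking 3-note groups, the heads are A3, D4, G4: the pattern moves up a 4th.
A3→D4 is 62 − 57 = 5 semitones.

5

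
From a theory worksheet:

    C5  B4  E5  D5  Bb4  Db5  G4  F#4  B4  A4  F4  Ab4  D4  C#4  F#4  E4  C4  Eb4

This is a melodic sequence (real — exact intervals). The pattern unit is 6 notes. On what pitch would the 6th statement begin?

B2

With a 6-note motive the entries are C5, G4, D4, each down a 4th from the previous.
Extending the heads down a 4th: A3 → E3 → B2.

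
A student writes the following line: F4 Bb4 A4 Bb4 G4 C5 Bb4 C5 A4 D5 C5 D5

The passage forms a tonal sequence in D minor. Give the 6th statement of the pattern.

D5 G5 F5 G5

The 4-note cells begin on F4, G4, A4 — each up a 2nd from the last.
Extending up a 2nd: Bb4 → C5 → D5.
So cell 6 is D5 G5 F5 G5.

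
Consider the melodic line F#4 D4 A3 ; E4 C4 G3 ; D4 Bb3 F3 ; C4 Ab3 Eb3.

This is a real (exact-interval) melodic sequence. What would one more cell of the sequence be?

The 3-note cells begin on F#4, E4, D4, C4 — each down a 2nd from the last.
From Bb3 the exact shape gives Bb3 Gb3 Db3.

Bb3 Gb3 Db3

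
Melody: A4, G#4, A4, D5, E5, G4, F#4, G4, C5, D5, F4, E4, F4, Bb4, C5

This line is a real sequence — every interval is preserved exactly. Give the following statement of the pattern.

With a 5-note motive the entries are A4, G4, F4, each down a 2nd from the previous.
So cell 4 is Eb4 D4 Eb4 Ab4 Bb4.

Eb4 D4 Eb4 Ab4 Bb4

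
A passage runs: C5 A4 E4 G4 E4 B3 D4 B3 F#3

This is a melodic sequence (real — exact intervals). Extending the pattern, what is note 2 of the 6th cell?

The unit is 3 notes. Position-2 pitches of the 3 shown cells: A4, E4, B3.
Each moves down a 4th. Continuing: F#3 → C#3 → G#2.

G#2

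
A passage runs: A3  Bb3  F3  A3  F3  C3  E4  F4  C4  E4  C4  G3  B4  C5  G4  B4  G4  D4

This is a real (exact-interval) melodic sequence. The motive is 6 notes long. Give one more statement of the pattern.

F#5 G5 D5 F#5 D5 A4

With a 6-note motive the entries are A3, E4, B4, each up a 5th from the previous.
So cell 4 is F#5 G5 D5 F#5 D5 A4.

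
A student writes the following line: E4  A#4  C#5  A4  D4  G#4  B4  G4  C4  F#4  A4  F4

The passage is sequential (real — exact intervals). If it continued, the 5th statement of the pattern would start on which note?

Ab3

Unit = 4 notes; the statements start on E4, D4, C4, moving down a 2nd each time.
Extending the heads down a 2nd: Bb3 → Ab3.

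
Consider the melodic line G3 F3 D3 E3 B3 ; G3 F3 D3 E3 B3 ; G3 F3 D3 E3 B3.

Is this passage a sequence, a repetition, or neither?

Each 5-note cell is identical (G3 F3 D3 E3 B3), restated at the same pitch.

repetition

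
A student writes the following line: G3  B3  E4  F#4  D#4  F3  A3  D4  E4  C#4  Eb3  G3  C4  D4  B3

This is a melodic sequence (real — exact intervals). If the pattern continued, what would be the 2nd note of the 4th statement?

F3

The unit is 5 notes. Position-2 pitches of the 3 shown cells: B3, A3, G3.
One more down a 2nd gives F3.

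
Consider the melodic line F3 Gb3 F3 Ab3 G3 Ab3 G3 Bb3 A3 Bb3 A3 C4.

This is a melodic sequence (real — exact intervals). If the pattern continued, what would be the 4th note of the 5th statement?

E4

Grouping in 4s, the 4th note of each cell is Ab3, Bb3, C4.
Carrying that up a 2nd forward: D4 → E4.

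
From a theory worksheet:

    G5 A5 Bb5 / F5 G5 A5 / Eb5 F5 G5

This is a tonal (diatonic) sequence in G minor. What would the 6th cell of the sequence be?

The 3-note cells begin on G5, F5, Eb5 — each down a 2nd from the last.
Continuing the starts: D5 → C5 → Bb4.
So cell 6 is Bb4 C5 D5.

Bb4 C5 D5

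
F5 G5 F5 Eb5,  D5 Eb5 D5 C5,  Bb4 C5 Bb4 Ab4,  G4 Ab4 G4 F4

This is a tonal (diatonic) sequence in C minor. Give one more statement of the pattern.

Eb4 F4 Eb4 D4

Unit = 4 notes; the statements start on F5, D5, Bb4, G4, moving down a 3rd each time.
From Eb4 the diatonic shape gives Eb4 F4 Eb4 D4.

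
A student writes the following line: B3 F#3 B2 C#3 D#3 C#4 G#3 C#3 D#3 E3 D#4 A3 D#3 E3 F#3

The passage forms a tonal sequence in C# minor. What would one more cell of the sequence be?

Taking 5-note groups, the heads are B3, C#4, D#4: the pattern moves up a 2nd.
Statement 4 starts on E4 and keeps the same diatonic contour: E4 B3 E3 F#3 G#3.

E4 B3 E3 F#3 G#3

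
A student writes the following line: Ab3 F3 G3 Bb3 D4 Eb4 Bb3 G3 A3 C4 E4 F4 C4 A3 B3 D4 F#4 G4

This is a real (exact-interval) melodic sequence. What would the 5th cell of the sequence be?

With a 6-note motive the entries are Ab3, Bb3, C4, each up a 2nd from the previous.
Extending up a 2nd: D4 → E4.
Statement 5 starts on E4 and keeps the same exact contour: E4 C#4 D#4 F#4 A#4 B4.

E4 C#4 D#4 F#4 A#4 B4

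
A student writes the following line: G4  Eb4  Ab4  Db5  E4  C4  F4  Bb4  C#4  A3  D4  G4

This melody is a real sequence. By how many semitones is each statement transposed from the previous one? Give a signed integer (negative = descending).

-3

Unit = 4 notes; the statements start on G4, E4, C#4, moving down a 3rd each time.
Counting half-steps from G4 to E4: -3.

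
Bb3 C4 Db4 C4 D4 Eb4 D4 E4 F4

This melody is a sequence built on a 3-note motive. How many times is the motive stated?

9 notes in groups of 3 gives 9/3 = 3 statements.
Starts: Bb3, C4, D4 — each up a 2nd.

3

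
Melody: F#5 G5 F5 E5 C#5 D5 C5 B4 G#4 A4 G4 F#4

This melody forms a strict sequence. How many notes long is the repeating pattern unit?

4

12 notes total. Splitting into 3 groups of 4:
F#5 G5 F5 E5 | C#5 D5 C5 B4 | G#4 A4 G4 F#4
That's a consistent down a 4th shift per cell, and no other grouping gives one.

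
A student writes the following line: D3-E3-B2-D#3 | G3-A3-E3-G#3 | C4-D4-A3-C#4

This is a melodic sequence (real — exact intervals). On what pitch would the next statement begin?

Unit = 4 notes; the statements start on D3, G3, C4, moving up a 4th each time.
The next head, up a 4th from C4, is F4.

F4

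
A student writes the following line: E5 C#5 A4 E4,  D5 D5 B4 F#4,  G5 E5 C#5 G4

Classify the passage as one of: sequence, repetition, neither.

neither

Note 1 of cell 2 is D5; if this were a sequence it would be F#5. No unit length gives a consistent transposition pattern.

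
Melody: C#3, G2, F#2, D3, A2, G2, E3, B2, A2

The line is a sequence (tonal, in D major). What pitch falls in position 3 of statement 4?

B2

Grouping in 3s, the 3rd note of each cell is F#2, G2, A2.
One more up a 2nd gives B2.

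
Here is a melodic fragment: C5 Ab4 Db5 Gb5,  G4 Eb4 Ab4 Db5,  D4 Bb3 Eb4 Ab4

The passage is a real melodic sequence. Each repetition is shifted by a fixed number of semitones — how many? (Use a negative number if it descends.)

The 4-note cells begin on C5, G4, D4 — each down a 4th from the last.
C5 to G4 spans -5 semitones.

-5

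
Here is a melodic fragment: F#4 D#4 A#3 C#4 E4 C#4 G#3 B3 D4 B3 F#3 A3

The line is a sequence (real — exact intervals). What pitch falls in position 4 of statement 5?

Grouping in 4s, the 4th note of each cell is C#4, B3, A3.
Extending down a 2nd: G3 → F3.

F3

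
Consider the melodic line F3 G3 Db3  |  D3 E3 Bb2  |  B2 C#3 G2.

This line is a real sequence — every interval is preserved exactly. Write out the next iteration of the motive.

G#2 A#2 E2

Taking 3-note groups, the heads are F3, D3, B2: the pattern moves down a 3rd.
Statement 4 starts on G#2 and keeps the same exact contour: G#2 A#2 E2.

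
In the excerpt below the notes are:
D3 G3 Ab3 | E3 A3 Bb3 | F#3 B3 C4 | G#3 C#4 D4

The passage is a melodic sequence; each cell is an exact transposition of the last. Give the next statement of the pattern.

A#3 D#4 E4

The 3-note cells begin on D3, E3, F#3, G#3 — each up a 2nd from the last.
Statement 5 starts on A#3 and keeps the same exact contour: A#3 D#4 E4.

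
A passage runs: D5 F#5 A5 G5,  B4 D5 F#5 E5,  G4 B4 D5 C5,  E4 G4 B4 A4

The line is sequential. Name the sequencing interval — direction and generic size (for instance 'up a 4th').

The 4-note cells begin on D5, B4, G4, E4 — each down a 3rd from the last.
D5 to B4 is down a 3rd.

down a 3rd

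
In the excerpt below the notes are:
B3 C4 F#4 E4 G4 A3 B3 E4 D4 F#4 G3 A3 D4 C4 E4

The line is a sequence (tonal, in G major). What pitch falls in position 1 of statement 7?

C3

Grouping in 5s, the 1st note of each cell is B3, A3, G3.
Carrying that down a 2nd forward: F#3 → E3 → D3 → C3.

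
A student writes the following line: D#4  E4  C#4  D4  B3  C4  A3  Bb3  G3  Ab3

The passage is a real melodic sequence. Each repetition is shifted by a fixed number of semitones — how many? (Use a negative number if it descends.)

With a 2-note motive the entries are D#4, C#4, B3, A3, G3, each down a 2nd from the previous.
D#4→C#4 is 61 − 63 = -2 semitones.

-2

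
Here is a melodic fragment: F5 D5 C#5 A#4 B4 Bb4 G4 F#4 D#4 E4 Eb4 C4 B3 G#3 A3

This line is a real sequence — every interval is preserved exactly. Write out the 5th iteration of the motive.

The 5-note cells begin on F5, Bb4, Eb4 — each down a 5th from the last.
Carrying on: Ab3 → Db3.
From Db3 the exact shape gives Db3 Bb2 A2 F#2 G2.

Db3 Bb2 A2 F#2 G2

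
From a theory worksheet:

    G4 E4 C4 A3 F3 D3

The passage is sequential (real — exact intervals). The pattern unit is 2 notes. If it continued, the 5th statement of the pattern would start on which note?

Unit = 2 notes; the statements start on G4, C4, F3, moving down a 5th each time.
Continuing: Bb2 → Eb2. Statement 5 starts on Eb2.

Eb2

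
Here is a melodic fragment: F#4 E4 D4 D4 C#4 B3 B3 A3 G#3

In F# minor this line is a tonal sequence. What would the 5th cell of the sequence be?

Unit = 3 notes; the statements start on F#4, D4, B3, moving down a 3rd each time.
Continuing the starts: G#3 → E3.
From E3 the diatonic shape gives E3 D3 C#3.

E3 D3 C#3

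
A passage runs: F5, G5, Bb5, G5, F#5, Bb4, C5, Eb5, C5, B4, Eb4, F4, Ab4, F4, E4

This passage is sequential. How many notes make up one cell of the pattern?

5

There are 15 notes; a 5-note unit gives 3 cells:
F5 G5 Bb5 G5 F#5 | Bb4 C5 Eb5 C5 B4 | Eb4 F4 Ab4 F4 E4
That's a consistent down a 5th shift per cell, and no other grouping gives one.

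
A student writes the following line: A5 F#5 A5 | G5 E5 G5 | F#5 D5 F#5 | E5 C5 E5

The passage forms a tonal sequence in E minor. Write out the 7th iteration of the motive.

Unit = 3 notes; the statements start on A5, G5, F#5, E5, moving down a 2nd each time.
Carrying on: D5 → C5 → B4.
So cell 7 is B4 G4 B4.

B4 G4 B4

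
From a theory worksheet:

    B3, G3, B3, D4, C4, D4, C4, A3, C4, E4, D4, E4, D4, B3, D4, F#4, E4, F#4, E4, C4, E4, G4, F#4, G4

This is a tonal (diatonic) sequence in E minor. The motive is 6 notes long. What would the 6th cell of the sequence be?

Taking 6-note groups, the heads are B3, C4, D4, E4: the pattern moves up a 2nd.
Extending up a 2nd: F#4 → G4.
So cell 6 is G4 E4 G4 B4 A4 B4.

G4 E4 G4 B4 A4 B4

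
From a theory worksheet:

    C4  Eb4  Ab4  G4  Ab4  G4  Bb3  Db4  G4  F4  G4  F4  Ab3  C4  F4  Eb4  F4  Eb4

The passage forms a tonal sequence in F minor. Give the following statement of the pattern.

G3 Bb3 Eb4 Db4 Eb4 Db4

Taking 6-note groups, the heads are C4, Bb3, Ab3: the pattern moves down a 2nd.
Statement 4 starts on G3 and keeps the same diatonic contour: G3 Bb3 Eb4 Db4 Eb4 Db4.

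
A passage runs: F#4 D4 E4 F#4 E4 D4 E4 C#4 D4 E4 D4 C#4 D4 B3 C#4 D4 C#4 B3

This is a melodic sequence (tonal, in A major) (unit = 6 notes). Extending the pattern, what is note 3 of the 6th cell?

The unit is 6 notes. Position-3 pitches of the 3 shown cells: E4, D4, C#4.
Each moves down a 2nd. Continuing: B3 → A3 → G#3.

G#3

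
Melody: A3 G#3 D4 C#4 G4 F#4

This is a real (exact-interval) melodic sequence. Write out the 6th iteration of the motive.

Bb5 A5

The 2-note cells begin on A3, D4, G4 — each up a 4th from the last.
Extending up a 4th: C5 → F5 → Bb5.
Statement 6 starts on Bb5 and keeps the same exact contour: Bb5 A5.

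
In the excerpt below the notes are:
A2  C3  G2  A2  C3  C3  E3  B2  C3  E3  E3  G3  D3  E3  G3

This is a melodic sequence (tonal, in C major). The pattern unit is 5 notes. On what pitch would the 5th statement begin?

Taking 5-note groups, the heads are A2, C3, E3: the pattern moves up a 3rd.
Continuing: G3 → B3. Statement 5 starts on B3.

B3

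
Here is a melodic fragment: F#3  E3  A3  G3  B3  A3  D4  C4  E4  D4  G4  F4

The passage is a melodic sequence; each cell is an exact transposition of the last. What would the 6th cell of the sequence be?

G5 F5 Bb5 Ab5

Taking 4-note groups, the heads are F#3, B3, E4: the pattern moves up a 4th.
Carrying on: A4 → D5 → G5.
Statement 6 starts on G5 and keeps the same exact contour: G5 F5 Bb5 Ab5.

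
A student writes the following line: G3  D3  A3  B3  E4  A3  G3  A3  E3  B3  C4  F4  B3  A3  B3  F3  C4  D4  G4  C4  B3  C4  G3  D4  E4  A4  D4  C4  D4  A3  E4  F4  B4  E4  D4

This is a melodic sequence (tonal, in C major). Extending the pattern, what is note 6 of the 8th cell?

A4

Grouping in 7s, the 6th note of each cell is A3, B3, C4, D4, E4.
Extending up a 2nd: F4 → G4 → A4.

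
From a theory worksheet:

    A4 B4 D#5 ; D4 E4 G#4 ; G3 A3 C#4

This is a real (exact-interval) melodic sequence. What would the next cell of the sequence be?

With a 3-note motive the entries are A4, D4, G3, each down a 5th from the previous.
From C3 the exact shape gives C3 D3 F#3.

C3 D3 F#3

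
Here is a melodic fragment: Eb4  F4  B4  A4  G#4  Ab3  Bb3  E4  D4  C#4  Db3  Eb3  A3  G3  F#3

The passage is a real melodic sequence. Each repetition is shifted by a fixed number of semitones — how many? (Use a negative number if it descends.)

Unit = 5 notes; the statements start on Eb4, Ab3, Db3, moving down a 5th each time.
Eb4 to Ab3 spans -7 semitones.

-7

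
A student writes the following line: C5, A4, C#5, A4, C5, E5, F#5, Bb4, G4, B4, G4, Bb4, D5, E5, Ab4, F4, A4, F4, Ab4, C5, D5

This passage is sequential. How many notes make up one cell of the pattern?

7

There are 21 notes; a 7-note unit gives 3 cells:
C5 A4 C#5 A4 C5 E5 F#5 | Bb4 G4 B4 G4 Bb4 D5 E5 | Ab4 F4 A4 F4 Ab4 C5 D5
That's a consistent down a 2nd shift per cell, and no other grouping gives one.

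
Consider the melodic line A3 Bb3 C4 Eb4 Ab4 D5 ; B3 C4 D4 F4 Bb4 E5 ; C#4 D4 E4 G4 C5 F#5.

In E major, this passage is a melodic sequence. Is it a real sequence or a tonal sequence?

Each cell has the same semitone pattern (1, 2, 3, 5, 6) — intervals are preserved exactly.
And Bb3 lies outside E major, so the sequence is real rather than tonal.

real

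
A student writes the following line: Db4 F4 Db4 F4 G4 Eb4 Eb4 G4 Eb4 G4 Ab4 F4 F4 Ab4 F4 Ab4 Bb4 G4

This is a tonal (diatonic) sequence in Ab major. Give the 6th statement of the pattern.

Bb4 Db5 Bb4 Db5 Eb5 C5

The 6-note cells begin on Db4, Eb4, F4 — each up a 2nd from the last.
Carrying on: G4 → Ab4 → Bb4.
So cell 6 is Bb4 Db5 Bb4 Db5 Eb5 C5.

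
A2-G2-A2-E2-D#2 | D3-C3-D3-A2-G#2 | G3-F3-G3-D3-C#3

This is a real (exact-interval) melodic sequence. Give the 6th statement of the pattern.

Unit = 5 notes; the statements start on A2, D3, G3, moving up a 4th each time.
Continuing the starts: C4 → F4 → Bb4.
Statement 6 starts on Bb4 and keeps the same exact contour: Bb4 Ab4 Bb4 F4 E4.

Bb4 Ab4 Bb4 F4 E4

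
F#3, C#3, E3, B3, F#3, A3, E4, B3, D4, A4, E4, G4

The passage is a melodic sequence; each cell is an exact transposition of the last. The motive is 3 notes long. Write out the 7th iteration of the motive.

With a 3-note motive the entries are F#3, B3, E4, A4, each up a 4th from the previous.
Extending up a 4th: D5 → G5 → C6.
So cell 7 is C6 G5 Bb5.

C6 G5 Bb5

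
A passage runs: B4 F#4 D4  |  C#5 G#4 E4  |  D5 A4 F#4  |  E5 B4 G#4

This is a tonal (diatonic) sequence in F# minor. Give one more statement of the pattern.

Unit = 3 notes; the statements start on B4, C#5, D5, E5, moving up a 2nd each time.
So cell 5 is F#5 C#5 A4.

F#5 C#5 A4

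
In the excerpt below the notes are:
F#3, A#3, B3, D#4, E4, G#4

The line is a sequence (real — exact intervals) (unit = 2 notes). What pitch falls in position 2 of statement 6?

B5

Grouping in 2s, the 2nd note of each cell is A#3, D#4, G#4.
Each moves up a 4th. Continuing: C#5 → F#5 → B5.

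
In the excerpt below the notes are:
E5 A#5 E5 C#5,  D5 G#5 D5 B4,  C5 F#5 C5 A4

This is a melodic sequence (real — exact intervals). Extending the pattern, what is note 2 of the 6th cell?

C5

The unit is 4 notes. Position-2 pitches of the 3 shown cells: A#5, G#5, F#5.
Extending down a 2nd: E5 → D5 → C5.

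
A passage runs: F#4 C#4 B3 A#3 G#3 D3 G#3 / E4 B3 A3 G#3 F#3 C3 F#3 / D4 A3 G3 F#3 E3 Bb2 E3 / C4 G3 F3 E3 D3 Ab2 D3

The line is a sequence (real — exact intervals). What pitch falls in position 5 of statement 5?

C3

With 7-note cells, note 5 of each statement runs G#3, F#3, E3, D3.
One more down a 2nd gives C3.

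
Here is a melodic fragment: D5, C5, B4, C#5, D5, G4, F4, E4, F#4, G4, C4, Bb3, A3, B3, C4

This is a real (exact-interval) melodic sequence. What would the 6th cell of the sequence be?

Eb2 Db2 C2 D2 Eb2

Unit = 5 notes; the statements start on D5, G4, C4, moving down a 5th each time.
Continuing the starts: F3 → Bb2 → Eb2.
Statement 6 starts on Eb2 and keeps the same exact contour: Eb2 Db2 C2 D2 Eb2.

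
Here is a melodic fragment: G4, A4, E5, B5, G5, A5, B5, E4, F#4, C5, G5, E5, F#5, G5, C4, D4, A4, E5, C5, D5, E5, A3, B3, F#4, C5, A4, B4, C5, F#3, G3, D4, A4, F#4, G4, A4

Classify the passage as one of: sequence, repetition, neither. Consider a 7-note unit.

Each 7-note cell is the previous one transposed down a 3rd.

sequence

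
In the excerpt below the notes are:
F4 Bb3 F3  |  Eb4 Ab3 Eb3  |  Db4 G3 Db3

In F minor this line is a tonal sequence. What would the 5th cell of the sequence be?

Taking 3-note groups, the heads are F4, Eb4, Db4: the pattern moves down a 2nd.
Continuing the starts: C4 → Bb3.
Statement 5 starts on Bb3 and keeps the same diatonic contour: Bb3 Eb3 Bb2.

Bb3 Eb3 Bb2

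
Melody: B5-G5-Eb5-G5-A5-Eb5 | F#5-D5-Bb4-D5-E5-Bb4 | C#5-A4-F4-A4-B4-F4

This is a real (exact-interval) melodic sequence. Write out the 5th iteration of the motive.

Taking 6-note groups, the heads are B5, F#5, C#5: the pattern moves down a 4th.
Continuing the starts: G#4 → D#4.
Statement 5 starts on D#4 and keeps the same exact contour: D#4 B3 G3 B3 C#4 G3.

D#4 B3 G3 B3 C#4 G3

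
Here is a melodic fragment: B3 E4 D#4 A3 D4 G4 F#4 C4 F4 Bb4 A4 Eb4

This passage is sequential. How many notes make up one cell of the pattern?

4

Try groups of 4 (3 cells in 12 notes):
B3 E4 D#4 A3 | D4 G4 F#4 C4 | F4 Bb4 A4 Eb4
Each cell is the previous one up a 3rd — so the unit is 4 notes.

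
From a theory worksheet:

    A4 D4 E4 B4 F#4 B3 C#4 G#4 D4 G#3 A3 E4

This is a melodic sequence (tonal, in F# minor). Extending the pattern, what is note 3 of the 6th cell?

B2

The unit is 4 notes. Position-3 pitches of the 3 shown cells: E4, C#4, A3.
Extending down a 3rd: F#3 → D3 → B2.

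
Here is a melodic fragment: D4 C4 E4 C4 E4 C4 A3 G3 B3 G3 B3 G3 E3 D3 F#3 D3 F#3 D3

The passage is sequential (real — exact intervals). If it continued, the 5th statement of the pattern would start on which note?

F#2

Unit = 6 notes; the statements start on D4, A3, E3, moving down a 4th each time.
Continuing: B2 → F#2. Statement 5 starts on F#2.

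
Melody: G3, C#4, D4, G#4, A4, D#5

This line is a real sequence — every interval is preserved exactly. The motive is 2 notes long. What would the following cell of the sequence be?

E5 A#5

Unit = 2 notes; the statements start on G3, D4, A4, moving up a 5th each time.
From E5 the exact shape gives E5 A#5.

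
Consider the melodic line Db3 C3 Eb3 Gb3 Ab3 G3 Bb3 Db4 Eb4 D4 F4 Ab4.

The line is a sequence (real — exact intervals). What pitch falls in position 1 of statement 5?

The unit is 4 notes. Position-1 pitches of the 3 shown cells: Db3, Ab3, Eb4.
Carrying that up a 5th forward: Bb4 → F5.

F5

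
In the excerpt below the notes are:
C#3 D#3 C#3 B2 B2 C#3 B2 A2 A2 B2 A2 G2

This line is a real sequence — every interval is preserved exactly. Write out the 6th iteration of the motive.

Taking 4-note groups, the heads are C#3, B2, A2: the pattern moves down a 2nd.
Continuing the starts: G2 → F2 → Eb2.
Statement 6 starts on Eb2 and keeps the same exact contour: Eb2 F2 Eb2 Db2.

Eb2 F2 Eb2 Db2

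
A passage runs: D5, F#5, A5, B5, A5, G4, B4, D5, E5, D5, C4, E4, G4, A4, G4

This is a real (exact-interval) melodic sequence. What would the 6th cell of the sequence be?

Eb2 G2 Bb2 C3 Bb2

Unit = 5 notes; the statements start on D5, G4, C4, moving down a 5th each time.
Extending down a 5th: F3 → Bb2 → Eb2.
Statement 6 starts on Eb2 and keeps the same exact contour: Eb2 G2 Bb2 C3 Bb2.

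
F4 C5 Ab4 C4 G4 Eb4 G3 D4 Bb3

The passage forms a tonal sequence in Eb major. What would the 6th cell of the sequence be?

Eb2 Bb2 G2

The 3-note cells begin on F4, C4, G3 — each down a 4th from the last.
Continuing the starts: D3 → Ab2 → Eb2.
So cell 6 is Eb2 Bb2 G2.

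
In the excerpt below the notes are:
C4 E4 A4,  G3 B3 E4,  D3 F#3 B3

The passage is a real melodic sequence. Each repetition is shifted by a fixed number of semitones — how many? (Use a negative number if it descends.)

The 3-note cells begin on C4, G3, D3 — each down a 4th from the last.
C4→G3 is 55 − 60 = -5 semitones.

-5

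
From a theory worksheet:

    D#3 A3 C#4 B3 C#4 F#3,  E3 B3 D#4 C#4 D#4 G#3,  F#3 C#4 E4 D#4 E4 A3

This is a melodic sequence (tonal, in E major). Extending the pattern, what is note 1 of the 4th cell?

Grouping in 6s, the 1st note of each cell is D#3, E3, F#3.
From F#3, up a 2nd gives G#3.

G#3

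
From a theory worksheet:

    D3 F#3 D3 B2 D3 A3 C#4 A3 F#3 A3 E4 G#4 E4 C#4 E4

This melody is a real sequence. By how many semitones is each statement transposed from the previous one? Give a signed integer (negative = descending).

7

Unit = 5 notes; the statements start on D3, A3, E4, moving up a 5th each time.
D3→A3 is 57 − 50 = 7 semitones.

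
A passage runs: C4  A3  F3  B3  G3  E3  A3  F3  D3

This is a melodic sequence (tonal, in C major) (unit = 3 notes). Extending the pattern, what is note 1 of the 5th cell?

F3

Grouping in 3s, the 1st note of each cell is C4, B3, A3.
Each moves down a 2nd. Continuing: G3 → F3.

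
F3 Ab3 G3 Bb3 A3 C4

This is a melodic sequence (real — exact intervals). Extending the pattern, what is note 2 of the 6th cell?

With 2-note cells, note 2 of each statement runs Ab3, Bb3, C4.
Carrying that up a 2nd forward: D4 → E4 → F#4.

F#4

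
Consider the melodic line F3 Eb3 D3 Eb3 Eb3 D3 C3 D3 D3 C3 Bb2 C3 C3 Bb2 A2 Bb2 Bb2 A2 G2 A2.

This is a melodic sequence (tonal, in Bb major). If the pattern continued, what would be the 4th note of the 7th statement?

F2

With 4-note cells, note 4 of each statement runs Eb3, D3, C3, Bb2, A2.
Extending down a 2nd: G2 → F2.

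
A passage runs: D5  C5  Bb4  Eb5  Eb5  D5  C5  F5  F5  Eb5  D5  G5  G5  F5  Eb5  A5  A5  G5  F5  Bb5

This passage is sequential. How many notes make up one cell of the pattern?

4

Try groups of 4 (5 cells in 20 notes):
D5 C5 Bb4 Eb5 | Eb5 D5 C5 F5 | F5 Eb5 D5 G5 | G5 F5 Eb5 A5 | A5 G5 F5 Bb5
Each cell is the previous one up a 2nd — so the unit is 4 notes.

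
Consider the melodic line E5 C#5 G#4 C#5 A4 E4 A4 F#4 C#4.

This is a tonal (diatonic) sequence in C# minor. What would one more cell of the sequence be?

The 3-note cells begin on E5, C#5, A4 — each down a 3rd from the last.
So cell 4 is F#4 D#4 A3.

F#4 D#4 A3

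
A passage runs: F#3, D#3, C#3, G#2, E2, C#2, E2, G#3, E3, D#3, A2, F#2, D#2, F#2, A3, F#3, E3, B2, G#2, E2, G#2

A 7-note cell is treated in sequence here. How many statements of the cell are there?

21 notes in groups of 7 gives 21/7 = 3 statements.
Starts: F#3, G#3, A3 — each up a 2nd.

3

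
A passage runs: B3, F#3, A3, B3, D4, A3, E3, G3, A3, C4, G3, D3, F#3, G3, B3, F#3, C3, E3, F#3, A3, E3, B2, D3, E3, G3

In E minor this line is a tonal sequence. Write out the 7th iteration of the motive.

The 5-note cells begin on B3, A3, G3, F#3, E3 — each down a 2nd from the last.
Carrying on: D3 → C3.
From C3 the diatonic shape gives C3 G2 B2 C3 E3.

C3 G2 B2 C3 E3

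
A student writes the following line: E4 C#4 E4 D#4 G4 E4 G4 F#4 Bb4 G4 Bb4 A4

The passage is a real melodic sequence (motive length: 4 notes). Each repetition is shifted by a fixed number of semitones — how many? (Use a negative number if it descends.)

3

With a 4-note motive the entries are E4, G4, Bb4, each up a 3rd from the previous.
Counting half-steps from E4 to G4: 3.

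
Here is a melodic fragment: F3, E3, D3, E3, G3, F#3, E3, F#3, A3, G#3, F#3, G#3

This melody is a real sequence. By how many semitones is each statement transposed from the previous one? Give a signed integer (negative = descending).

2

Unit = 4 notes; the statements start on F3, G3, A3, moving up a 2nd each time.
F3→G3 is 55 − 53 = 2 semitones.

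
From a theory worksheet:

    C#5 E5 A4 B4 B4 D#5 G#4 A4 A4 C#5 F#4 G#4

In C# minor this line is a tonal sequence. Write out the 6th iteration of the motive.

The 4-note cells begin on C#5, B4, A4 — each down a 2nd from the last.
Continuing the starts: G#4 → F#4 → E4.
So cell 6 is E4 G#4 C#4 D#4.

E4 G#4 C#4 D#4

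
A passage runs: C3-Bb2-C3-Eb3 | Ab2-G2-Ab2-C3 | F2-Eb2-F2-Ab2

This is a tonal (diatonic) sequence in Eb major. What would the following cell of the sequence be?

Unit = 4 notes; the statements start on C3, Ab2, F2, moving down a 3rd each time.
So cell 4 is D2 C2 D2 F2.

D2 C2 D2 F2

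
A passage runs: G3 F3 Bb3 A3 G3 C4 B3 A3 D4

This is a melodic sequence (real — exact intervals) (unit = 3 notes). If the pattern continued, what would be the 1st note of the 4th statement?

C#4

The unit is 3 notes. Position-1 pitches of the 3 shown cells: G3, A3, B3.
One more up a 2nd gives C#4.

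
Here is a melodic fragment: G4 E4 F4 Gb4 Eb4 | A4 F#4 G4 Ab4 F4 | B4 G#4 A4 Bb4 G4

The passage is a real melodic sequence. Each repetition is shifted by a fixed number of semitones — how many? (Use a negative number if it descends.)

2

Taking 5-note groups, the heads are G4, A4, B4: the pattern moves up a 2nd.
Counting half-steps from G4 to A4: 2.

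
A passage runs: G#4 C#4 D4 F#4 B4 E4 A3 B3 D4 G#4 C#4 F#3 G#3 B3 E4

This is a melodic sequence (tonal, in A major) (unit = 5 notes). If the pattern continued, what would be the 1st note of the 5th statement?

Grouping in 5s, the 1st note of each cell is G#4, E4, C#4.
Extending down a 3rd: A3 → F#3.

F#3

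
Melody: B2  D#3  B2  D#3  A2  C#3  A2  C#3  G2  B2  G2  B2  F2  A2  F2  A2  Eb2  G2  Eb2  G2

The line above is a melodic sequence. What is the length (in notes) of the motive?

4

There are 20 notes; a 4-note unit gives 5 cells:
B2 D#3 B2 D#3 | A2 C#3 A2 C#3 | G2 B2 G2 B2 | F2 A2 F2 A2 | Eb2 G2 Eb2 G2
That's a consistent down a 2nd shift per cell, and no other grouping gives one.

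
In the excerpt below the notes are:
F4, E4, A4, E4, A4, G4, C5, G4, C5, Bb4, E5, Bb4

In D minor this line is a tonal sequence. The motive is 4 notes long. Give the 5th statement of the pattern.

With a 4-note motive the entries are F4, A4, C5, each up a 3rd from the previous.
Carrying on: E5 → G5.
Statement 5 starts on G5 and keeps the same diatonic contour: G5 F5 Bb5 F5.

G5 F5 Bb5 F5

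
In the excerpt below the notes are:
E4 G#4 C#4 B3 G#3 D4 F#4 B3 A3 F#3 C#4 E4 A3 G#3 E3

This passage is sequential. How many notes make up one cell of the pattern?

There are 15 notes; a 5-note unit gives 3 cells:
E4 G#4 C#4 B3 G#3 | D4 F#4 B3 A3 F#3 | C#4 E4 A3 G#3 E3
Every group is a transposition down a 2nd of the one before; no shorter unit works.

5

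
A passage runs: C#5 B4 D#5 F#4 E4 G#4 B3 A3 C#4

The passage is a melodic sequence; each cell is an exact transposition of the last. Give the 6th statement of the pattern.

D2 C2 E2

With a 3-note motive the entries are C#5, F#4, B3, each down a 5th from the previous.
Carrying on: E3 → A2 → D2.
Statement 6 starts on D2 and keeps the same exact contour: D2 C2 E2.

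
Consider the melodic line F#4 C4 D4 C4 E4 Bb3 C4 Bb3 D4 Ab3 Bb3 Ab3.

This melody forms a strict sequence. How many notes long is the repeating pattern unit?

There are 12 notes; a 4-note unit gives 3 cells:
F#4 C4 D4 C4 | E4 Bb3 C4 Bb3 | D4 Ab3 Bb3 Ab3
Each cell is the previous one down a 2nd — so the unit is 4 notes.

4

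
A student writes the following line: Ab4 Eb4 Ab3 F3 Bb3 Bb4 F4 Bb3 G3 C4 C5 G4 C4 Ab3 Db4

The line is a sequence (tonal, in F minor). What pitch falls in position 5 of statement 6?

The unit is 5 notes. Position-5 pitches of the 3 shown cells: Bb3, C4, Db4.
Extending up a 2nd: Eb4 → F4 → G4.

G4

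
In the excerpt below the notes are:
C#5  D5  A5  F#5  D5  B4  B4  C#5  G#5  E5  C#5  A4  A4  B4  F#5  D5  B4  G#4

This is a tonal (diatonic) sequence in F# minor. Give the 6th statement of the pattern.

E4 F#4 C#5 A4 F#4 D4

Taking 6-note groups, the heads are C#5, B4, A4: the pattern moves down a 2nd.
Extending down a 2nd: G#4 → F#4 → E4.
So cell 6 is E4 F#4 C#5 A4 F#4 D4.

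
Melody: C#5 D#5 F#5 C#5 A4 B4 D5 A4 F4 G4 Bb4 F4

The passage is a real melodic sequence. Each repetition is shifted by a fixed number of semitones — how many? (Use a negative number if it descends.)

-4

Unit = 4 notes; the statements start on C#5, A4, F4, moving down a 3rd each time.
C#5→A4 is 69 − 73 = -4 semitones.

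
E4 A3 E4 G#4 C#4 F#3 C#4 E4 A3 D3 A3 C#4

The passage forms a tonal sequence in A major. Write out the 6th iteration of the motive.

Unit = 4 notes; the statements start on E4, C#4, A3, moving down a 3rd each time.
Extending down a 3rd: F#3 → D3 → B2.
So cell 6 is B2 E2 B2 D3.

B2 E2 B2 D3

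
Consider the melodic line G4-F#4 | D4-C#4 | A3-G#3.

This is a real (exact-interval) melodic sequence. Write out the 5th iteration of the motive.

B2 A#2

Taking 2-note groups, the heads are G4, D4, A3: the pattern moves down a 4th.
Extending down a 4th: E3 → B2.
From B2 the exact shape gives B2 A#2.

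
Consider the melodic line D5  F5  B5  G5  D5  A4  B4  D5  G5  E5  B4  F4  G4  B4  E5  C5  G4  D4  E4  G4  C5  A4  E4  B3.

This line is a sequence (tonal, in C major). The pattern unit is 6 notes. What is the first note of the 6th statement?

A3

Taking 6-note groups, the heads are D5, B4, G4, E4: the pattern moves down a 3rd.
Extending the heads down a 3rd: C4 → A3.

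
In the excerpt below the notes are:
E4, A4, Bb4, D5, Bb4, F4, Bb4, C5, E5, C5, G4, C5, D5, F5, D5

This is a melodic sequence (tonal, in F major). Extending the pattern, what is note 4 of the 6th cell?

With 5-note cells, note 4 of each statement runs D5, E5, F5.
Each moves up a 2nd. Continuing: G5 → A5 → Bb5.

Bb5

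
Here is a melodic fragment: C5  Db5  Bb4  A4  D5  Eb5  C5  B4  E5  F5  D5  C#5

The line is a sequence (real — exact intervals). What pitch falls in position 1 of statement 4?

F#5

Grouping in 4s, the 1st note of each cell is C5, D5, E5.
One more up a 2nd gives F#5.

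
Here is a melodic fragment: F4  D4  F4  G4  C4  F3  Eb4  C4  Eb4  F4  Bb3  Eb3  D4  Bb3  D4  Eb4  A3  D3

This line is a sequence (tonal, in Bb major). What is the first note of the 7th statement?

G3

Unit = 6 notes; the statements start on F4, Eb4, D4, moving down a 2nd each time.
Extending the heads down a 2nd: C4 → Bb3 → A3 → G3.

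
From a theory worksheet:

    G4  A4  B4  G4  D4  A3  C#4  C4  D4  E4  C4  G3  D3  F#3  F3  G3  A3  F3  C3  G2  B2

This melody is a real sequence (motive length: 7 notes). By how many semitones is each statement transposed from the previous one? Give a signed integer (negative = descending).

-7

Taking 7-note groups, the heads are G4, C4, F3: the pattern moves down a 5th.
G4 to C4 spans -7 semitones.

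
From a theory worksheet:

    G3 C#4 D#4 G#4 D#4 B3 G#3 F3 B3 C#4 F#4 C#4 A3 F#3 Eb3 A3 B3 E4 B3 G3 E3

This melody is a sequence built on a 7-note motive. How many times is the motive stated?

21 notes in groups of 7 gives 21/7 = 3 statements.
Starts: G3, F3, Eb3 — each down a 2nd.

3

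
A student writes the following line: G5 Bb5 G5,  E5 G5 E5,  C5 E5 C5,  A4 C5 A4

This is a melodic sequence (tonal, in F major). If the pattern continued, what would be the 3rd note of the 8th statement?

With 3-note cells, note 3 of each statement runs G5, E5, C5, A4.
Each moves down a 3rd. Continuing: F4 → D4 → Bb3 → G3.

G3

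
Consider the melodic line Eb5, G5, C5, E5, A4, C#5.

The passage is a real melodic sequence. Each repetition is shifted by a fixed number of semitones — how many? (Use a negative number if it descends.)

Unit = 2 notes; the statements start on Eb5, C5, A4, moving down a 3rd each time.
Eb5→C5 is 72 − 75 = -3 semitones.

-3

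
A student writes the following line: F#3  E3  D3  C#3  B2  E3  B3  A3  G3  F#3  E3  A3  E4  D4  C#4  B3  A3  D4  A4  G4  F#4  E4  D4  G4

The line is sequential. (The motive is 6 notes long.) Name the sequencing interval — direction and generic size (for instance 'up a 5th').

up a 4th

With a 6-note motive the entries are F#3, B3, E4, A4, each up a 4th from the previous.
From F#3 to B3: up a 4th.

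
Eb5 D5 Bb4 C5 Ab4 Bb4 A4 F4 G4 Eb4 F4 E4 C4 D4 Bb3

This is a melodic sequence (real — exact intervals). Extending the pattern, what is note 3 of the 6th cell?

With 5-note cells, note 3 of each statement runs Bb4, F4, C4.
Extending down a 4th: G3 → D3 → A2.

A2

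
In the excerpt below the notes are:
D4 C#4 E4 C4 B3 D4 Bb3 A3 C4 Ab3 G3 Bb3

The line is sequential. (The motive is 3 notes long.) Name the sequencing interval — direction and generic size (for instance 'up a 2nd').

down a 2nd

The 3-note cells begin on D4, C4, Bb3, Ab3 — each down a 2nd from the last.
From D4 to C4: down a 2nd.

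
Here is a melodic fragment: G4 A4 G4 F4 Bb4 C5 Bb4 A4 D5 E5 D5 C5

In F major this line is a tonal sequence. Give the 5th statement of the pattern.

With a 4-note motive the entries are G4, Bb4, D5, each up a 3rd from the previous.
Continuing the starts: F5 → A5.
From A5 the diatonic shape gives A5 Bb5 A5 G5.

A5 Bb5 A5 G5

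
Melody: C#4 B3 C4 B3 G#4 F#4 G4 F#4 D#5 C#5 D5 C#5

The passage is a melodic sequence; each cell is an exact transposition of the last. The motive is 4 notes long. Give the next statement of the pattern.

A#5 G#5 A5 G#5

The 4-note cells begin on C#4, G#4, D#5 — each up a 5th from the last.
Statement 4 starts on A#5 and keeps the same exact contour: A#5 G#5 A5 G#5.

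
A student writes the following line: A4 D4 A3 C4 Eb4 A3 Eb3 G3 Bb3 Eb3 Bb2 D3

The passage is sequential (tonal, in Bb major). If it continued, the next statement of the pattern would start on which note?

F3

With a 4-note motive the entries are A4, Eb4, Bb3, each down a 4th from the previous.
One more step down a 4th gives F3.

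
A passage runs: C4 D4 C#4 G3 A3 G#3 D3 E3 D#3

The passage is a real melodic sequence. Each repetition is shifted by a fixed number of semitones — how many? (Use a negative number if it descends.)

Unit = 3 notes; the statements start on C4, G3, D3, moving down a 4th each time.
C4 to G3 spans -5 semitones.

-5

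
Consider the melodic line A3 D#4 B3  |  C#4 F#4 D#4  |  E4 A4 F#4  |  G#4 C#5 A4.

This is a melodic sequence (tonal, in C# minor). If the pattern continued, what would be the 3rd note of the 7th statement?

G#5

The unit is 3 notes. Position-3 pitches of the 4 shown cells: B3, D#4, F#4, A4.
Extending up a 3rd: C#5 → E5 → G#5.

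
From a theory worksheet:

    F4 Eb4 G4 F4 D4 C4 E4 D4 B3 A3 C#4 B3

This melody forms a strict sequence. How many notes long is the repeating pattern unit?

4

12 notes total. Splitting into 3 groups of 4:
F4 Eb4 G4 F4 | D4 C4 E4 D4 | B3 A3 C#4 B3
Each cell is the previous one down a 3rd — so the unit is 4 notes.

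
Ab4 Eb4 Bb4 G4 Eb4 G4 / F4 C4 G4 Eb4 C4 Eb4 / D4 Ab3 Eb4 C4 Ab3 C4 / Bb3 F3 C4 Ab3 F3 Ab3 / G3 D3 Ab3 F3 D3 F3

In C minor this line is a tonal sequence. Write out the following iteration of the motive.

Unit = 6 notes; the statements start on Ab4, F4, D4, Bb3, G3, moving down a 3rd each time.
From Eb3 the diatonic shape gives Eb3 Bb2 F3 D3 Bb2 D3.

Eb3 Bb2 F3 D3 Bb2 D3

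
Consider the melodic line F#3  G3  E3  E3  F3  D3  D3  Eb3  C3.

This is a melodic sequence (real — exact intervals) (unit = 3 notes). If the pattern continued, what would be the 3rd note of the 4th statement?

With 3-note cells, note 3 of each statement runs E3, D3, C3.
One more down a 2nd gives Bb2.

Bb2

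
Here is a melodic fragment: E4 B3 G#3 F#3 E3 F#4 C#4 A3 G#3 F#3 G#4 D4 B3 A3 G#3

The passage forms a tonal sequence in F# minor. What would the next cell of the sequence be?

With a 5-note motive the entries are E4, F#4, G#4, each up a 2nd from the previous.
Statement 4 starts on A4 and keeps the same diatonic contour: A4 E4 C#4 B3 A3.

A4 E4 C#4 B3 A3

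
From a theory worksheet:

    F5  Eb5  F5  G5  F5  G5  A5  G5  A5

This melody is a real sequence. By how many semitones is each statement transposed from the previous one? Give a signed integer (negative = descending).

2

Unit = 3 notes; the statements start on F5, G5, A5, moving up a 2nd each time.
F5→G5 is 79 − 77 = 2 semitones.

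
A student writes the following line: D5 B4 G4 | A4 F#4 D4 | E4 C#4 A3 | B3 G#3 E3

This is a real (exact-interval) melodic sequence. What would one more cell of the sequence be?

Unit = 3 notes; the statements start on D5, A4, E4, B3, moving down a 4th each time.
Statement 5 starts on F#3 and keeps the same exact contour: F#3 D#3 B2.

F#3 D#3 B2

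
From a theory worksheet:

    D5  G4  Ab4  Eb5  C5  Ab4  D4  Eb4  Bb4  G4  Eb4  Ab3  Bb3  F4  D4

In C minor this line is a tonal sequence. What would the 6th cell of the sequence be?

C3 F2 G2 D3 Bb2

The 5-note cells begin on D5, Ab4, Eb4 — each down a 4th from the last.
Carrying on: Bb3 → F3 → C3.
Statement 6 starts on C3 and keeps the same diatonic contour: C3 F2 G2 D3 Bb2.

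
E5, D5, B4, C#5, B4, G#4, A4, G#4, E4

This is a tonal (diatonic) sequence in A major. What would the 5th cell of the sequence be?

Taking 3-note groups, the heads are E5, C#5, A4: the pattern moves down a 3rd.
Extending down a 3rd: F#4 → D4.
From D4 the diatonic shape gives D4 C#4 A3.

D4 C#4 A3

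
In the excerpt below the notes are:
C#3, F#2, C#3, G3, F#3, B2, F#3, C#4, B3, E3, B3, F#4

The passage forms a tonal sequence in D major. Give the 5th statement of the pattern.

Unit = 4 notes; the statements start on C#3, F#3, B3, moving up a 4th each time.
Extending up a 4th: E4 → A4.
Statement 5 starts on A4 and keeps the same diatonic contour: A4 D4 A4 E5.

A4 D4 A4 E5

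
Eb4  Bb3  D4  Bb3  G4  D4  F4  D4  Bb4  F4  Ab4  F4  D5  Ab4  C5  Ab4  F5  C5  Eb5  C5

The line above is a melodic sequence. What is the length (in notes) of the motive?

There are 20 notes; a 4-note unit gives 5 cells:
Eb4 Bb3 D4 Bb3 | G4 D4 F4 D4 | Bb4 F4 Ab4 F4 | D5 Ab4 C5 Ab4 | F5 C5 Eb5 C5
That's a consistent up a 3rd shift per cell, and no other grouping gives one.

4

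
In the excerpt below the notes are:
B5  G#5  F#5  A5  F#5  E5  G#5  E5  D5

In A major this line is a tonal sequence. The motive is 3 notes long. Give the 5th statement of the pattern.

With a 3-note motive the entries are B5, A5, G#5, each down a 2nd from the previous.
Carrying on: F#5 → E5.
Statement 5 starts on E5 and keeps the same diatonic contour: E5 C#5 B4.

E5 C#5 B4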